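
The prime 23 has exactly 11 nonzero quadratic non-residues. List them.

Square k = 1,…,11 (k and 23−k give the same square):
1²=1, 2²=4, 3²=9, 4²=16, 5²≡2, 6²≡13, 7²≡3, 8²≡18, 9²≡12, 10²≡8, 11²≡6 (mod 23).
The residues are {1, 2, 3, 4, 6, 8, 9, 12, 13, 16, 18}; the non-residues are the remaining 11 nonzero classes.

5 7 10 11 14 15 17 19 20 21 22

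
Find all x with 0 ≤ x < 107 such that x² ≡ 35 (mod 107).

28, 79

Since 107 ≡ 3 (mod 4), a square root of 35 is 35^((107+1)/4) = 35^27 mod 107.
Repeated squaring: 35^2≡48, 35^4≡57, 35^8≡39, 35^16≡23 (mod 107).
35^27 = 35^(16+8+2+1) ≡ 79 (mod 107).
Check: 79² = 6241 ≡ 35 (mod 107). The two roots are 28 and 79.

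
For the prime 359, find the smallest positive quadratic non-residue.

(2/359) = +1, so 2 is a residue.
(3/359) = +1, so 3 is a residue.
(4/359) = +1, so 4 is a residue.
(5/359) = +1, so 5 is a residue.
(6/359) = +1, so 6 is a residue.
(7/359) = −1, so 7 is the smallest positive non-residue mod 359.

7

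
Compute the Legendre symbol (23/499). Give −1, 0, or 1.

Reciprocity: 23 ≡ 3 and 499 ≡ 3 (mod 4), so (23/499) = −(499/23).
Reduce top mod 23: now compute (16/23).
Pull out 2^4: since 23 ≡ 7 (mod 8), (2/23) = +1, so (2/23)^4 = +1.
Reached (1/23) = 1. Collecting the sign flips along the way, the symbol is -1.

-1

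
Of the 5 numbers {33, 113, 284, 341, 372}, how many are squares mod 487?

(33/487) = +1 → QR.
(113/487) = -1 → non-residue.
(284/487) = +1 → QR.
(341/487) = -1 → non-residue.
(372/487) = -1 → non-residue.
Total quadratic residues among the 5: 2.

2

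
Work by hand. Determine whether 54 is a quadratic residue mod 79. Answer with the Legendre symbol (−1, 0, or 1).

Pull out 2: since 79 ≡ 7 (mod 8), (2/79) = +1.
Reciprocity: 27 ≡ 3 and 79 ≡ 3 (mod 4), so (27/79) = −(79/27).
Reduce top mod 27: now compute (25/27).
Reciprocity: 25 ≡ 1 and 27 ≡ 3 (mod 4), so (25/27) = +(27/25).
Reduce top mod 25: now compute (2/25).
Pull out 2: since 25 ≡ 1 (mod 8), (2/25) = +1.
Reached (1/25) = 1. Collecting the sign flips along the way, the symbol is -1.

-1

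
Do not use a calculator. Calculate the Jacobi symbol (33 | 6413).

0

Reciprocity: 33 ≡ 1 and 6413 ≡ 1 (mod 4), so (33/6413) = +(6413/33).
Reduce top mod 33: now compute (11/33).
Reciprocity: 11 ≡ 3 and 33 ≡ 1 (mod 4), so (11/33) = +(33/11).
Reduce top mod 11: now compute (0/11).
Top reduces to 0: gcd > 1, so the symbol is 0.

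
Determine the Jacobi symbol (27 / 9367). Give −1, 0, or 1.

Reciprocity: 27 ≡ 3 and 9367 ≡ 3 (mod 4), so (27/9367) = −(9367/27).
Reduce top mod 27: now compute (25/27).
Reciprocity: 25 ≡ 1 and 27 ≡ 3 (mod 4), so (25/27) = +(27/25).
Reduce top mod 25: now compute (2/25).
Pull out 2: since 25 ≡ 1 (mod 8), (2/25) = +1.
Reached (1/25) = 1. Collecting the sign flips along the way, the symbol is -1.

-1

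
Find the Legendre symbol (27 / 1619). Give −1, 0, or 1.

Reciprocity: 27 ≡ 3 and 1619 ≡ 3 (mod 4), so (27/1619) = −(1619/27).
Reduce top mod 27: now compute (26/27).
Pull out 2: since 27 ≡ 3 (mod 8), (2/27) = -1.
Reciprocity: 13 ≡ 1 and 27 ≡ 3 (mod 4), so (13/27) = +(27/13).
Reduce top mod 13: now compute (1/13).
Reached (1/13) = 1. Collecting the sign flips along the way, the symbol is +1.

1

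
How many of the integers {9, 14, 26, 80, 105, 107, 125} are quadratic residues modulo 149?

(9/149) = +1 → QR.
(14/149) = -1 → non-residue.
(26/149) = +1 → QR.
(80/149) = +1 → QR.
(105/149) = -1 → non-residue.
(107/149) = +1 → QR.
(125/149) = +1 → QR.
Total quadratic residues among the 7: 5.

5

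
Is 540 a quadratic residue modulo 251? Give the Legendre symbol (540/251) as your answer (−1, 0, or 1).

Euler's criterion: (540/251) ≡ 38^125 (mod 251).
38^2 ≡ 189 (mod 251)
38^4 ≡ 79 (mod 251)
38^8 ≡ 217 (mod 251)
38^16 ≡ 152 (mod 251)
38^32 ≡ 12 (mod 251)
38^64 ≡ 144 (mod 251)
38^125 = 38^(64+32+16+8+4+1) ≡ 1 (mod 251).
Result is 1, so (540/251) = 1.

1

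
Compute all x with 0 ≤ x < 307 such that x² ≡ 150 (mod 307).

Since 307 ≡ 3 (mod 4), a square root of 150 is 150^((307+1)/4) = 150^77 mod 307.
Repeated squaring: 150^2≡89, 150^4≡246, 150^8≡37, 150^16≡141, 150^32≡233, 150^64≡257 (mod 307).
150^77 = 150^(64+8+4+1) ≡ 134 (mod 307).
Check: 134² = 17956 ≡ 150 (mod 307). The two roots are 134 and 173.

134, 173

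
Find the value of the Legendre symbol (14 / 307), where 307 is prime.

Pull out 2: since 307 ≡ 3 (mod 8), (2/307) = -1.
Reciprocity: 7 ≡ 3 and 307 ≡ 3 (mod 4), so (7/307) = −(307/7).
Reduce top mod 7: now compute (6/7).
Pull out 2: since 7 ≡ 7 (mod 8), (2/7) = +1.
Reciprocity: 3 ≡ 3 and 7 ≡ 3 (mod 4), so (3/7) = −(7/3).
Reduce top mod 3: now compute (1/3).
Reached (1/3) = 1. Collecting the sign flips along the way, the symbol is -1.

-1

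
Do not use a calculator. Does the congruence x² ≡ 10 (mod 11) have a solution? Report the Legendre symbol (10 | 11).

Pull out 2: since 11 ≡ 3 (mod 8), (2/11) = -1.
Reciprocity: 5 ≡ 1 and 11 ≡ 3 (mod 4), so (5/11) = +(11/5).
Reduce top mod 5: now compute (1/5).
Reached (1/5) = 1. Collecting the sign flips along the way, the symbol is -1.

-1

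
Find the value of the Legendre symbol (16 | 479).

Pull out 2^4: since 479 ≡ 7 (mod 8), (2/479) = +1, so (2/479)^4 = +1.
Reached (1/479) = 1. Collecting the sign flips along the way, the symbol is +1.

1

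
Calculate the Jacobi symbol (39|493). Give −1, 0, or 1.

1

Reciprocity: 39 ≡ 3 and 493 ≡ 1 (mod 4), so (39/493) = +(493/39).
Reduce top mod 39: now compute (25/39).
Reciprocity: 25 ≡ 1 and 39 ≡ 3 (mod 4), so (25/39) = +(39/25).
Reduce top mod 25: now compute (14/25).
Pull out 2: since 25 ≡ 1 (mod 8), (2/25) = +1.
Reciprocity: 7 ≡ 3 and 25 ≡ 1 (mod 4), so (7/25) = +(25/7).
Reduce top mod 7: now compute (4/7).
Pull out 2^2: since 7 ≡ 7 (mod 8), (2/7) = +1, so (2/7)^2 = +1.
Reached (1/7) = 1. Collecting the sign flips along the way, the symbol is +1.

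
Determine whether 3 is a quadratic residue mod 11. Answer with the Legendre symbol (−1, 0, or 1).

Reciprocity: 3 ≡ 3 and 11 ≡ 3 (mod 4), so (3/11) = −(11/3).
Reduce top mod 3: now compute (2/3).
Pull out 2: since 3 ≡ 3 (mod 8), (2/3) = -1.
Reached (1/3) = 1. Collecting the sign flips along the way, the symbol is +1.

1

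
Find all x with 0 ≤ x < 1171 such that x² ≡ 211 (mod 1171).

272, 899

Since 1171 ≡ 3 (mod 4), a square root of 211 is 211^((1171+1)/4) = 211^293 mod 1171.
Repeated squaring: 211^2≡23, 211^4≡529, 211^8≡1143, 211^16≡784, 211^32≡1052, 211^64≡109, 211^128≡171, 211^256≡1137 (mod 1171).
211^293 = 211^(256+32+4+1) ≡ 272 (mod 1171).
Check: 272² = 73984 ≡ 211 (mod 1171). The two roots are 272 and 899.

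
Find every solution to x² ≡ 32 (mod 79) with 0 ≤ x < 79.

36, 43

Since 79 ≡ 3 (mod 4), a square root of 32 is 32^((79+1)/4) = 32^20 mod 79.
Repeated squaring: 32^2≡76, 32^4≡9, 32^8≡2, 32^16≡4 (mod 79).
32^20 = 32^(16+4) ≡ 36 (mod 79).
Check: 36² = 1296 ≡ 32 (mod 79). The two roots are 36 and 43.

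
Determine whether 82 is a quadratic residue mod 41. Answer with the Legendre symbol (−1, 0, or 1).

First reduce: 82 ≡ 0 (mod 41).
Top reduces to 0: gcd > 1, so the symbol is 0.

0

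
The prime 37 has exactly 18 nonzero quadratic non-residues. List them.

2 5 6 8 13 14 15 17 18 19 20 22 23 24 29 31 32 35

Square k = 1,…,18 (k and 37−k give the same square):
1²=1, 2²=4, 3²=9, 4²=16, 5²=25, 6²=36, 7²≡12, 8²≡27, 9²≡7, 10²≡26, 11²≡10, 12²≡33, 13²≡21, 14²≡11, 15²≡3, 16²≡34, 17²≡30, 18²≡28 (mod 37).
The residues are {1, 3, 4, 7, 9, 10, 11, 12, 16, 21, 25, 26, 27, 28, 30, 33, 34, 36}; the non-residues are the remaining 18 nonzero classes.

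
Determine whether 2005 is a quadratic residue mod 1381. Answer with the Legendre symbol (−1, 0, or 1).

First reduce: 2005 ≡ 624 (mod 1381).
Pull out 2^4: since 1381 ≡ 5 (mod 8), (2/1381) = -1, so (2/1381)^4 = +1.
Reciprocity: 39 ≡ 3 and 1381 ≡ 1 (mod 4), so (39/1381) = +(1381/39).
Reduce top mod 39: now compute (16/39).
Pull out 2^4: since 39 ≡ 7 (mod 8), (2/39) = +1, so (2/39)^4 = +1.
Reached (1/39) = 1. Collecting the sign flips along the way, the symbol is +1.

1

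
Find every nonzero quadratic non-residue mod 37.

Square k = 1,…,18 (k and 37−k give the same square):
1²=1, 2²=4, 3²=9, 4²=16, 5²=25, 6²=36, 7²≡12, 8²≡27, 9²≡7, 10²≡26, 11²≡10, 12²≡33, 13²≡21, 14²≡11, 15²≡3, 16²≡34, 17²≡30, 18²≡28 (mod 37).
The residues are {1, 3, 4, 7, 9, 10, 11, 12, 16, 21, 25, 26, 27, 28, 30, 33, 34, 36}; the non-residues are the remaining 18 nonzero classes.

2,5,6,8,13,14,15,17,18,19,20,22,23,24,29,31,32,35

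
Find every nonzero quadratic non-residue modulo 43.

2,3,5,7,8,12,18,19,20,22,26,27,28,29,30,32,33,34,37,39,42

Square k = 1,…,21 (k and 43−k give the same square):
1²=1, 2²=4, 3²=9, 4²=16, 5²=25, 6²=36, 7²≡6, 8²≡21, 9²≡38, 10²≡14, 11²≡35, 12²≡15, 13²≡40, 14²≡24, 15²≡10, 16²≡41, 17²≡31, 18²≡23, 19²≡17, 20²≡13, 21²≡11 (mod 43).
The residues are {1, 4, 6, 9, 10, 11, 13, 14, 15, 16, 17, 21, 23, 24, 25, 31, 35, 36, 38, 40, 41}; the non-residues are the remaining 21 nonzero classes.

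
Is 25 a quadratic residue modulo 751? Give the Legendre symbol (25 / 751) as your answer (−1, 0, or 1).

Euler's criterion: (25/751) ≡ 25^375 (mod 751).
25^2 ≡ 625 (mod 751)
25^4 ≡ 105 (mod 751)
25^8 ≡ 511 (mod 751)
25^16 ≡ 524 (mod 751)
25^32 ≡ 461 (mod 751)
25^64 ≡ 739 (mod 751)
25^128 ≡ 144 (mod 751)
25^256 ≡ 459 (mod 751)
25^375 = 25^(256+64+32+16+4+2+1) ≡ 1 (mod 751).
Result is 1, so (25/751) = 1.

1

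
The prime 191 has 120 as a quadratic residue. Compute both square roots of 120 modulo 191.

87, 104

Since 191 ≡ 3 (mod 4), a square root of 120 is 120^((191+1)/4) = 120^48 mod 191.
Repeated squaring: 120^2≡75, 120^4≡86, 120^8≡138, 120^16≡135, 120^32≡80 (mod 191).
120^48 = 120^(32+16) ≡ 104 (mod 191).
Check: 104² = 10816 ≡ 120 (mod 191). The two roots are 87 and 104.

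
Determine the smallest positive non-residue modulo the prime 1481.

3

(2/1481) = +1, so 2 is a residue.
(3/1481) = −1, so 3 is the smallest positive non-residue mod 1481.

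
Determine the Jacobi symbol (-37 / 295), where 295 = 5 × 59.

-1

First reduce: -37 ≡ 258 (mod 295).
Pull out 2: since 295 ≡ 7 (mod 8), (2/295) = +1.
Reciprocity: 129 ≡ 1 and 295 ≡ 3 (mod 4), so (129/295) = +(295/129).
Reduce top mod 129: now compute (37/129).
Reciprocity: 37 ≡ 1 and 129 ≡ 1 (mod 4), so (37/129) = +(129/37).
Reduce top mod 37: now compute (18/37).
Pull out 2: since 37 ≡ 5 (mod 8), (2/37) = -1.
Reciprocity: 9 ≡ 1 and 37 ≡ 1 (mod 4), so (9/37) = +(37/9).
Reduce top mod 9: now compute (1/9).
Reached (1/9) = 1. Collecting the sign flips along the way, the symbol is -1.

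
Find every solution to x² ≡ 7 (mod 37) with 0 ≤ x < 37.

9, 28

37 ≡ 1 (mod 4), so we find a root by search.
Trying successive values, 9² = 81 ≡ 7 (mod 37). The other root is 37 − 9 = 28.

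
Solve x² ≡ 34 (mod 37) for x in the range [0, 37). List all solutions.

37 ≡ 1 (mod 4), so we find a root by search.
Trying successive values, 16² = 256 ≡ 34 (mod 37). The other root is 37 − 16 = 21.

16, 21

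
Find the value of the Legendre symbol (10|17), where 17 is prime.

-1

Euler's criterion: (10/17) ≡ 10^8 (mod 17).
10^2 ≡ 15 (mod 17)
10^4 ≡ 4 (mod 17)
10^8 ≡ 16 (mod 17)
10^8 = 10^(8) ≡ 16 (mod 17).
Result is 16 ≡ −1, so (10/17) = −1.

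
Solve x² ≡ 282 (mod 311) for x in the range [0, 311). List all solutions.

Since 311 ≡ 3 (mod 4), a square root of 282 is 282^((311+1)/4) = 282^78 mod 311.
Repeated squaring: 282^2≡219, 282^4≡67, 282^8≡135, 282^16≡187, 282^32≡137, 282^64≡109 (mod 311).
282^78 = 282^(64+8+4+2) ≡ 201 (mod 311).
Check: 201² = 40401 ≡ 282 (mod 311). The two roots are 110 and 201.

110, 201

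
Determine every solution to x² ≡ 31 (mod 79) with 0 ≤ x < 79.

30, 49

Since 79 ≡ 3 (mod 4), a square root of 31 is 31^((79+1)/4) = 31^20 mod 79.
Repeated squaring: 31^2≡13, 31^4≡11, 31^8≡42, 31^16≡26 (mod 79).
31^20 = 31^(16+4) ≡ 49 (mod 79).
Check: 49² = 2401 ≡ 31 (mod 79). The two roots are 30 and 49.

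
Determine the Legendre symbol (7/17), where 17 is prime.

-1

Reciprocity: 7 ≡ 3 and 17 ≡ 1 (mod 4), so (7/17) = +(17/7).
Reduce top mod 7: now compute (3/7).
Reciprocity: 3 ≡ 3 and 7 ≡ 3 (mod 4), so (3/7) = −(7/3).
Reduce top mod 3: now compute (1/3).
Reached (1/3) = 1. Collecting the sign flips along the way, the symbol is -1.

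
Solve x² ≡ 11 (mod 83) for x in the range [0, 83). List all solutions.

Since 83 ≡ 3 (mod 4), a square root of 11 is 11^((83+1)/4) = 11^21 mod 83.
Repeated squaring: 11^2≡38, 11^4≡33, 11^8≡10, 11^16≡17 (mod 83).
11^21 = 11^(16+4+1) ≡ 29 (mod 83).
Check: 29² = 841 ≡ 11 (mod 83). The two roots are 29 and 54.

29, 54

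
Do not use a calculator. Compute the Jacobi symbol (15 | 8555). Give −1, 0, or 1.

0

Reciprocity: 15 ≡ 3 and 8555 ≡ 3 (mod 4), so (15/8555) = −(8555/15).
Reduce top mod 15: now compute (5/15).
Reciprocity: 5 ≡ 1 and 15 ≡ 3 (mod 4), so (5/15) = +(15/5).
Reduce top mod 5: now compute (0/5).
Top reduces to 0: gcd > 1, so the symbol is 0.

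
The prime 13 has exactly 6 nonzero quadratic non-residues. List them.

2,5,6,7,8,11

Square k = 1,…,6 (k and 13−k give the same square):
1²=1, 2²=4, 3²=9, 4²≡3, 5²≡12, 6²≡10 (mod 13).
The residues are {1, 3, 4, 9, 10, 12}; the non-residues are the remaining 6 nonzero classes.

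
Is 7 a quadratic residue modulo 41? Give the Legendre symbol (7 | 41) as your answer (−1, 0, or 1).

-1

Euler's criterion: (7/41) ≡ 7^20 (mod 41).
7^2 ≡ 8 (mod 41)
7^4 ≡ 23 (mod 41)
7^8 ≡ 37 (mod 41)
7^16 ≡ 16 (mod 41)
7^20 = 7^(16+4) ≡ 40 (mod 41).
Result is 40 ≡ −1, so (7/41) = −1.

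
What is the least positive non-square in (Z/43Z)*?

(2/43) = −1, so 2 is the smallest positive non-residue mod 43.

2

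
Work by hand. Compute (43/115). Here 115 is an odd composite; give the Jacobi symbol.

Reciprocity: 43 ≡ 3 and 115 ≡ 3 (mod 4), so (43/115) = −(115/43).
Reduce top mod 43: now compute (29/43).
Reciprocity: 29 ≡ 1 and 43 ≡ 3 (mod 4), so (29/43) = +(43/29).
Reduce top mod 29: now compute (14/29).
Pull out 2: since 29 ≡ 5 (mod 8), (2/29) = -1.
Reciprocity: 7 ≡ 3 and 29 ≡ 1 (mod 4), so (7/29) = +(29/7).
Reduce top mod 7: now compute (1/7).
Reached (1/7) = 1. Collecting the sign flips along the way, the symbol is +1.

1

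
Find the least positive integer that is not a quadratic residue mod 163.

2

(2/163) = −1, so 2 is the smallest positive non-residue mod 163.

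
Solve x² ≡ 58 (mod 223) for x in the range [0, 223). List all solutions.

110, 113

Since 223 ≡ 3 (mod 4), a square root of 58 is 58^((223+1)/4) = 58^56 mod 223.
Repeated squaring: 58^2≡19, 58^4≡138, 58^8≡89, 58^16≡116, 58^32≡76 (mod 223).
58^56 = 58^(32+16+8) ≡ 110 (mod 223).
Check: 110² = 12100 ≡ 58 (mod 223). The two roots are 110 and 113.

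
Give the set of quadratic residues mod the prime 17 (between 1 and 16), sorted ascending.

Square k = 1,…,8 (k and 17−k give the same square):
1²=1, 2²=4, 3²=9, 4²=16, 5²≡8, 6²≡2, 7²≡15, 8²≡13 (mod 17).
So the quadratic residues mod 17 are {1, 2, 4, 8, 9, 13, 15, 16}.

1 2 4 8 9 13 15 16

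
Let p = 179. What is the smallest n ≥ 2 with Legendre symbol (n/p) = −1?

2

(2/179) = −1, so 2 is the smallest positive non-residue mod 179.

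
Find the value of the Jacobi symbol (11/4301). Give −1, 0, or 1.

Reciprocity: 11 ≡ 3 and 4301 ≡ 1 (mod 4), so (11/4301) = +(4301/11).
Reduce top mod 11: now compute (0/11).
Top reduces to 0: gcd > 1, so the symbol is 0.

0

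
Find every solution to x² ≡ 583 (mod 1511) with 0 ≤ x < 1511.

Since 1511 ≡ 3 (mod 4), a square root of 583 is 583^((1511+1)/4) = 583^378 mod 1511.
Repeated squaring: 583^2≡1425, 583^4≡1352, 583^8≡1105, 583^16≡137, 583^32≡637, 583^64≡821, 583^128≡135, 583^256≡93 (mod 1511).
583^378 = 583^(256+64+32+16+8+2) ≡ 1074 (mod 1511).
Check: 1074² = 1153476 ≡ 583 (mod 1511). The two roots are 437 and 1074.

437, 1074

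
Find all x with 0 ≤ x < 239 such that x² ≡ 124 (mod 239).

29, 210

Since 239 ≡ 3 (mod 4), a square root of 124 is 124^((239+1)/4) = 124^60 mod 239.
Repeated squaring: 124^2≡80, 124^4≡186, 124^8≡180, 124^16≡135, 124^32≡61 (mod 239).
124^60 = 124^(32+16+8+4) ≡ 29 (mod 239).
Check: 29² = 841 ≡ 124 (mod 239). The two roots are 29 and 210.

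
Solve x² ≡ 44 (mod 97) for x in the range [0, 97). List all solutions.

23, 74

97 ≡ 1 (mod 4), so we find a root by search.
Trying successive values, 23² = 529 ≡ 44 (mod 97). The other root is 97 − 23 = 74.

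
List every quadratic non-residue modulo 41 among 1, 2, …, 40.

3 6 7 11 12 13 14 15 17 19 22 24 26 27 28 29 30 34 35 38

Square k = 1,…,20 (k and 41−k give the same square):
1²=1, 2²=4, 3²=9, 4²=16, 5²=25, 6²=36, 7²≡8, 8²≡23, 9²≡40, 10²≡18, 11²≡39, 12²≡21, 13²≡5, 14²≡32, 15²≡20, 16²≡10, 17²≡2, 18²≡37, 19²≡33, 20²≡31 (mod 41).
The residues are {1, 2, 4, 5, 8, 9, 10, 16, 18, 20, 21, 23, 25, 31, 32, 33, 36, 37, 39, 40}; the non-residues are the remaining 20 nonzero classes.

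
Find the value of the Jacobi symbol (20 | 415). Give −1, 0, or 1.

Pull out 2^2: since 415 ≡ 7 (mod 8), (2/415) = +1, so (2/415)^2 = +1.
Reciprocity: 5 ≡ 1 and 415 ≡ 3 (mod 4), so (5/415) = +(415/5).
Reduce top mod 5: now compute (0/5).
Top reduces to 0: gcd > 1, so the symbol is 0.

0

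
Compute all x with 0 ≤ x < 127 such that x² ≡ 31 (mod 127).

Since 127 ≡ 3 (mod 4), a square root of 31 is 31^((127+1)/4) = 31^32 mod 127.
Repeated squaring: 31^2≡72, 31^4≡104, 31^8≡21, 31^16≡60, 31^32≡44 (mod 127).
31^32 = 31^(32) ≡ 44 (mod 127).
Check: 44² = 1936 ≡ 31 (mod 127). The two roots are 44 and 83.

44, 83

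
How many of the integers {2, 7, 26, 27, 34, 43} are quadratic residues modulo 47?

(2/47) = +1 → QR.
(7/47) = +1 → QR.
(26/47) = -1 → non-residue.
(27/47) = +1 → QR.
(34/47) = +1 → QR.
(43/47) = -1 → non-residue.
Total quadratic residues among the 6: 4.

4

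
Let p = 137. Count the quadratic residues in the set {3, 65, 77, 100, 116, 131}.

3

(3/137) = -1 → non-residue.
(65/137) = +1 → QR.
(77/137) = +1 → QR.
(100/137) = +1 → QR.
(116/137) = -1 → non-residue.
(131/137) = -1 → non-residue.
Total quadratic residues among the 6: 3.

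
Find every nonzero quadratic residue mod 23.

1 2 3 4 6 8 9 12 13 16 18

Square k = 1,…,11 (k and 23−k give the same square):
1²=1, 2²=4, 3²=9, 4²=16, 5²≡2, 6²≡13, 7²≡3, 8²≡18, 9²≡12, 10²≡8, 11²≡6 (mod 23).
So the quadratic residues mod 23 are {1, 2, 3, 4, 6, 8, 9, 12, 13, 16, 18}.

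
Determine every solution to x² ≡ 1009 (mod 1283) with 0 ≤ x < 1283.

Since 1283 ≡ 3 (mod 4), a square root of 1009 is 1009^((1283+1)/4) = 1009^321 mod 1283.
Repeated squaring: 1009^2≡662, 1009^4≡741, 1009^8≡1240, 1009^16≡566, 1009^32≡889, 1009^64≡1276, 1009^128≡49, 1009^256≡1118 (mod 1283).
1009^321 = 1009^(256+64+1) ≡ 431 (mod 1283).
Check: 431² = 185761 ≡ 1009 (mod 1283). The two roots are 431 and 852.

431, 852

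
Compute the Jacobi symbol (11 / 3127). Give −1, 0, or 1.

Reciprocity: 11 ≡ 3 and 3127 ≡ 3 (mod 4), so (11/3127) = −(3127/11).
Reduce top mod 11: now compute (3/11).
Reciprocity: 3 ≡ 3 and 11 ≡ 3 (mod 4), so (3/11) = −(11/3).
Reduce top mod 3: now compute (2/3).
Pull out 2: since 3 ≡ 3 (mod 8), (2/3) = -1.
Reached (1/3) = 1. Collecting the sign flips along the way, the symbol is -1.

-1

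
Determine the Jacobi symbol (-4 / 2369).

First reduce: -4 ≡ 2365 (mod 2369).
Reciprocity: 2365 ≡ 1 and 2369 ≡ 1 (mod 4), so (2365/2369) = +(2369/2365).
Reduce top mod 2365: now compute (4/2365).
Pull out 2^2: since 2365 ≡ 5 (mod 8), (2/2365) = -1, so (2/2365)^2 = +1.
Reached (1/2365) = 1. Collecting the sign flips along the way, the symbol is +1.

1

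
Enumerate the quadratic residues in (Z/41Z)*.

1 2 4 5 8 9 10 16 18 20 21 23 25 31 32 33 36 37 39 40

Square k = 1,…,20 (k and 41−k give the same square):
1²=1, 2²=4, 3²=9, 4²=16, 5²=25, 6²=36, 7²≡8, 8²≡23, 9²≡40, 10²≡18, 11²≡39, 12²≡21, 13²≡5, 14²≡32, 15²≡20, 16²≡10, 17²≡2, 18²≡37, 19²≡33, 20²≡31 (mod 41).
So the quadratic residues mod 41 are {1, 2, 4, 5, 8, 9, 10, 16, 18, 20, 21, 23, 25, 31, 32, 33, 36, 37, 39, 40}.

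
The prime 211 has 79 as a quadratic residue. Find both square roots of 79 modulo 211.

Since 211 ≡ 3 (mod 4), a square root of 79 is 79^((211+1)/4) = 79^53 mod 211.
Repeated squaring: 79^2≡122, 79^4≡114, 79^8≡125, 79^16≡11, 79^32≡121 (mod 211).
79^53 = 79^(32+16+4+1) ≡ 76 (mod 211).
Check: 76² = 5776 ≡ 79 (mod 211). The two roots are 76 and 135.

76, 135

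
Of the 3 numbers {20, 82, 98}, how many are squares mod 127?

(20/127) = -1 → non-residue.
(82/127) = +1 → QR.
(98/127) = +1 → QR.
Total quadratic residues among the 3: 2.

2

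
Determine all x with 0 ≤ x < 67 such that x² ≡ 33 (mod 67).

Since 67 ≡ 3 (mod 4), a square root of 33 is 33^((67+1)/4) = 33^17 mod 67.
Repeated squaring: 33^2≡17, 33^4≡21, 33^8≡39, 33^16≡47 (mod 67).
33^17 = 33^(16+1) ≡ 10 (mod 67).
Check: 10² = 100 ≡ 33 (mod 67). The two roots are 10 and 57.

10, 57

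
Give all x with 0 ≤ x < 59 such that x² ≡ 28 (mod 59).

21, 38

Since 59 ≡ 3 (mod 4), a square root of 28 is 28^((59+1)/4) = 28^15 mod 59.
Repeated squaring: 28^2≡17, 28^4≡53, 28^8≡36 (mod 59).
28^15 = 28^(8+4+2+1) ≡ 21 (mod 59).
Check: 21² = 441 ≡ 28 (mod 59). The two roots are 21 and 38.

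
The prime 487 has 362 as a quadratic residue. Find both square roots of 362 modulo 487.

Since 487 ≡ 3 (mod 4), a square root of 362 is 362^((487+1)/4) = 362^122 mod 487.
Repeated squaring: 362^2≡41, 362^4≡220, 362^8≡187, 362^16≡392, 362^32≡259, 362^64≡362 (mod 487).
362^122 = 362^(64+32+16+8+2) ≡ 259 (mod 487).
Check: 259² = 67081 ≡ 362 (mod 487). The two roots are 228 and 259.

228, 259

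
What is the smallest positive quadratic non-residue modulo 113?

(2/113) = +1, so 2 is a residue.
(3/113) = −1, so 3 is the smallest positive non-residue mod 113.

3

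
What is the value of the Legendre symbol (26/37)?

1

Pull out 2: since 37 ≡ 5 (mod 8), (2/37) = -1.
Reciprocity: 13 ≡ 1 and 37 ≡ 1 (mod 4), so (13/37) = +(37/13).
Reduce top mod 13: now compute (11/13).
Reciprocity: 11 ≡ 3 and 13 ≡ 1 (mod 4), so (11/13) = +(13/11).
Reduce top mod 11: now compute (2/11).
Pull out 2: since 11 ≡ 3 (mod 8), (2/11) = -1.
Reached (1/11) = 1. Collecting the sign flips along the way, the symbol is +1.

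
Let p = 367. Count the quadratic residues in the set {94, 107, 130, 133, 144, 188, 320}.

4

(94/367) = +1 → QR.
(107/367) = +1 → QR.
(130/367) = -1 → non-residue.
(133/367) = -1 → non-residue.
(144/367) = +1 → QR.
(188/367) = +1 → QR.
(320/367) = -1 → non-residue.
Total quadratic residues among the 7: 4.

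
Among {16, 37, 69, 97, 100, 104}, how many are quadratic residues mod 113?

5

(16/113) = +1 → QR.
(37/113) = -1 → non-residue.
(69/113) = +1 → QR.
(97/113) = +1 → QR.
(100/113) = +1 → QR.
(104/113) = +1 → QR.
Total quadratic residues among the 6: 5.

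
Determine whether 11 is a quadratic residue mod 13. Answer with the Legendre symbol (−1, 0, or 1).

-1

Reciprocity: 11 ≡ 3 and 13 ≡ 1 (mod 4), so (11/13) = +(13/11).
Reduce top mod 11: now compute (2/11).
Pull out 2: since 11 ≡ 3 (mod 8), (2/11) = -1.
Reached (1/11) = 1. Collecting the sign flips along the way, the symbol is -1.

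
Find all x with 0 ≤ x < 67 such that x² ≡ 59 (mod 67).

Since 67 ≡ 3 (mod 4), a square root of 59 is 59^((67+1)/4) = 59^17 mod 67.
Repeated squaring: 59^2≡64, 59^4≡9, 59^8≡14, 59^16≡62 (mod 67).
59^17 = 59^(16+1) ≡ 40 (mod 67).
Check: 40² = 1600 ≡ 59 (mod 67). The two roots are 27 and 40.

27, 40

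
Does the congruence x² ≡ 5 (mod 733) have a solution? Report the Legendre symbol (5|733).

-1

Reciprocity: 5 ≡ 1 and 733 ≡ 1 (mod 4), so (5/733) = +(733/5).
Reduce top mod 5: now compute (3/5).
Reciprocity: 3 ≡ 3 and 5 ≡ 1 (mod 4), so (3/5) = +(5/3).
Reduce top mod 3: now compute (2/3).
Pull out 2: since 3 ≡ 3 (mod 8), (2/3) = -1.
Reached (1/3) = 1. Collecting the sign flips along the way, the symbol is -1.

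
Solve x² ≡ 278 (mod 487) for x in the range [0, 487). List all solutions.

Since 487 ≡ 3 (mod 4), a square root of 278 is 278^((487+1)/4) = 278^122 mod 487.
Repeated squaring: 278^2≡338, 278^4≡286, 278^8≡467, 278^16≡400, 278^32≡264, 278^64≡55 (mod 487).
278^122 = 278^(64+32+16+8+2) ≡ 256 (mod 487).
Check: 256² = 65536 ≡ 278 (mod 487). The two roots are 231 and 256.

231, 256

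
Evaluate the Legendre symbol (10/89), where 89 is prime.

1

Euler's criterion: (10/89) ≡ 10^44 (mod 89).
10^2 ≡ 11 (mod 89)
10^4 ≡ 32 (mod 89)
10^8 ≡ 45 (mod 89)
10^16 ≡ 67 (mod 89)
10^32 ≡ 39 (mod 89)
10^44 = 10^(32+8+4) ≡ 1 (mod 89).
Result is 1, so (10/89) = 1.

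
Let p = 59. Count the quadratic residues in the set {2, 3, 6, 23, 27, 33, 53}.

3

(2/59) = -1 → non-residue.
(3/59) = +1 → QR.
(6/59) = -1 → non-residue.
(23/59) = -1 → non-residue.
(27/59) = +1 → QR.
(33/59) = -1 → non-residue.
(53/59) = +1 → QR.
Total quadratic residues among the 7: 3.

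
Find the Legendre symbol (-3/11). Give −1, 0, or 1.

-1

Euler's criterion: (-3/11) ≡ 8^5 (mod 11).
8^2 ≡ 9 (mod 11)
8^4 ≡ 4 (mod 11)
8^5 = 8^(4+1) ≡ 10 (mod 11).
Result is 10 ≡ −1, so (-3/11) = −1.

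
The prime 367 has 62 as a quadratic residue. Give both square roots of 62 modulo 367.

Since 367 ≡ 3 (mod 4), a square root of 62 is 62^((367+1)/4) = 62^92 mod 367.
Repeated squaring: 62^2≡174, 62^4≡182, 62^8≡94, 62^16≡28, 62^32≡50, 62^64≡298 (mod 367).
62^92 = 62^(64+16+8+4) ≡ 98 (mod 367).
Check: 98² = 9604 ≡ 62 (mod 367). The two roots are 98 and 269.

98, 269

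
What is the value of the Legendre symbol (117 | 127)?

1

Euler's criterion: (117/127) ≡ 117^63 (mod 127).
117^2 ≡ 100 (mod 127)
117^4 ≡ 94 (mod 127)
117^8 ≡ 73 (mod 127)
117^16 ≡ 122 (mod 127)
117^32 ≡ 25 (mod 127)
117^63 = 117^(32+16+8+4+2+1) ≡ 1 (mod 127).
Result is 1, so (117/127) = 1.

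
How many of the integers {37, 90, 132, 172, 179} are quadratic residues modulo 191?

(37/191) = -1 → non-residue.
(90/191) = +1 → QR.
(132/191) = -1 → non-residue.
(172/191) = +1 → QR.
(179/191) = -1 → non-residue.
Total quadratic residues among the 5: 2.

2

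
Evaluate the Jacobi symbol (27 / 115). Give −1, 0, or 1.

-1

Reciprocity: 27 ≡ 3 and 115 ≡ 3 (mod 4), so (27/115) = −(115/27).
Reduce top mod 27: now compute (7/27).
Reciprocity: 7 ≡ 3 and 27 ≡ 3 (mod 4), so (7/27) = −(27/7).
Reduce top mod 7: now compute (6/7).
Pull out 2: since 7 ≡ 7 (mod 8), (2/7) = +1.
Reciprocity: 3 ≡ 3 and 7 ≡ 3 (mod 4), so (3/7) = −(7/3).
Reduce top mod 3: now compute (1/3).
Reached (1/3) = 1. Collecting the sign flips along the way, the symbol is -1.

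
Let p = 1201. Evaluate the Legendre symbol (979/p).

Reciprocity: 979 ≡ 3 and 1201 ≡ 1 (mod 4), so (979/1201) = +(1201/979).
Reduce top mod 979: now compute (222/979).
Pull out 2: since 979 ≡ 3 (mod 8), (2/979) = -1.
Reciprocity: 111 ≡ 3 and 979 ≡ 3 (mod 4), so (111/979) = −(979/111).
Reduce top mod 111: now compute (91/111).
Reciprocity: 91 ≡ 3 and 111 ≡ 3 (mod 4), so (91/111) = −(111/91).
Reduce top mod 91: now compute (20/91).
Pull out 2^2: since 91 ≡ 3 (mod 8), (2/91) = -1, so (2/91)^2 = +1.
Reciprocity: 5 ≡ 1 and 91 ≡ 3 (mod 4), so (5/91) = +(91/5).
Reduce top mod 5: now compute (1/5).
Reached (1/5) = 1. Collecting the sign flips along the way, the symbol is -1.

-1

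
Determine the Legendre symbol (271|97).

Euler's criterion: (271/97) ≡ 77^48 (mod 97).
77^2 ≡ 12 (mod 97)
77^4 ≡ 47 (mod 97)
77^8 ≡ 75 (mod 97)
77^16 ≡ 96 (mod 97)
77^32 ≡ 1 (mod 97)
77^48 = 77^(32+16) ≡ 96 (mod 97).
Result is 96 ≡ −1, so (271/97) = −1.

-1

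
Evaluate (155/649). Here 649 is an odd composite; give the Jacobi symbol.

Reciprocity: 155 ≡ 3 and 649 ≡ 1 (mod 4), so (155/649) = +(649/155).
Reduce top mod 155: now compute (29/155).
Reciprocity: 29 ≡ 1 and 155 ≡ 3 (mod 4), so (29/155) = +(155/29).
Reduce top mod 29: now compute (10/29).
Pull out 2: since 29 ≡ 5 (mod 8), (2/29) = -1.
Reciprocity: 5 ≡ 1 and 29 ≡ 1 (mod 4), so (5/29) = +(29/5).
Reduce top mod 5: now compute (4/5).
Pull out 2^2: since 5 ≡ 5 (mod 8), (2/5) = -1, so (2/5)^2 = +1.
Reached (1/5) = 1. Collecting the sign flips along the way, the symbol is -1.

-1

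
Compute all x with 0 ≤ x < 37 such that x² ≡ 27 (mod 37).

37 ≡ 1 (mod 4), so we find a root by search.
Trying successive values, 8² = 64 ≡ 27 (mod 37). The other root is 37 − 8 = 29.

8, 29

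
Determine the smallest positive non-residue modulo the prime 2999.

17

(2/2999) = +1, so 2 is a residue.
(3/2999) = +1, so 3 is a residue.
(4/2999) = +1, so 4 is a residue.
(5/2999) = +1, so 5 is a residue.
(6/2999) = +1, so 6 is a residue.
(7/2999) = +1, so 7 is a residue.
(8/2999) = +1, so 8 is a residue.
(9/2999) = +1, so 9 is a residue.
(10/2999) = +1, so 10 is a residue.
(11/2999) = +1, so 11 is a residue.
(12/2999) = +1, so 12 is a residue.
(13/2999) = +1, so 13 is a residue.
(14/2999) = +1, so 14 is a residue.
(15/2999) = +1, so 15 is a residue.
(16/2999) = +1, so 16 is a residue.
(17/2999) = −1, so 17 is the smallest positive non-residue mod 2999.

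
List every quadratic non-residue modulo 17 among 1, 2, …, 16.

3, 5, 6, 7, 10, 11, 12, 14

Square k = 1,…,8 (k and 17−k give the same square):
1²=1, 2²=4, 3²=9, 4²=16, 5²≡8, 6²≡2, 7²≡15, 8²≡13 (mod 17).
The residues are {1, 2, 4, 8, 9, 13, 15, 16}; the non-residues are the remaining 8 nonzero classes.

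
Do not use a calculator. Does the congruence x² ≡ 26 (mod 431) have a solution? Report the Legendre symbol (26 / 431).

Euler's criterion: (26/431) ≡ 26^215 (mod 431).
26^2 ≡ 245 (mod 431)
26^4 ≡ 116 (mod 431)
26^8 ≡ 95 (mod 431)
26^16 ≡ 405 (mod 431)
26^32 ≡ 245 (mod 431)
26^64 ≡ 116 (mod 431)
26^128 ≡ 95 (mod 431)
26^215 = 26^(128+64+16+4+2+1) ≡ 430 (mod 431).
Result is 430 ≡ −1, so (26/431) = −1.

-1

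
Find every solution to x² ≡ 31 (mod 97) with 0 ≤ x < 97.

15, 82

97 ≡ 1 (mod 4), so we find a root by search.
Trying successive values, 15² = 225 ≡ 31 (mod 97). The other root is 97 − 15 = 82.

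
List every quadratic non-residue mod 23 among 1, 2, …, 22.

Square k = 1,…,11 (k and 23−k give the same square):
1²=1, 2²=4, 3²=9, 4²=16, 5²≡2, 6²≡13, 7²≡3, 8²≡18, 9²≡12, 10²≡8, 11²≡6 (mod 23).
The residues are {1, 2, 3, 4, 6, 8, 9, 12, 13, 16, 18}; the non-residues are the remaining 11 nonzero classes.

5, 7, 10, 11, 14, 15, 17, 19, 20, 21, 22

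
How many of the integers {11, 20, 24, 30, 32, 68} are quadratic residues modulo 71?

(11/71) = -1 → non-residue.
(20/71) = +1 → QR.
(24/71) = +1 → QR.
(30/71) = +1 → QR.
(32/71) = +1 → QR.
(68/71) = -1 → non-residue.
Total quadratic residues among the 6: 4.

4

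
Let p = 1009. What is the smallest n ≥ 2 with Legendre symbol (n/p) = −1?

11

(2/1009) = +1, so 2 is a residue.
(3/1009) = +1, so 3 is a residue.
(4/1009) = +1, so 4 is a residue.
(5/1009) = +1, so 5 is a residue.
(6/1009) = +1, so 6 is a residue.
(7/1009) = +1, so 7 is a residue.
(8/1009) = +1, so 8 is a residue.
(9/1009) = +1, so 9 is a residue.
(10/1009) = +1, so 10 is a residue.
(11/1009) = −1, so 11 is the smallest positive non-residue mod 1009.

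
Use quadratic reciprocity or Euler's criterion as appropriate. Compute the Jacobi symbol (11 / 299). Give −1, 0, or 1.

1

Reciprocity: 11 ≡ 3 and 299 ≡ 3 (mod 4), so (11/299) = −(299/11).
Reduce top mod 11: now compute (2/11).
Pull out 2: since 11 ≡ 3 (mod 8), (2/11) = -1.
Reached (1/11) = 1. Collecting the sign flips along the way, the symbol is +1.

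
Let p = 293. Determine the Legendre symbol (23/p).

-1

Euler's criterion: (23/293) ≡ 23^146 (mod 293).
23^2 ≡ 236 (mod 293)
23^4 ≡ 26 (mod 293)
23^8 ≡ 90 (mod 293)
23^16 ≡ 189 (mod 293)
23^32 ≡ 268 (mod 293)
23^64 ≡ 39 (mod 293)
23^128 ≡ 56 (mod 293)
23^146 = 23^(128+16+2) ≡ 292 (mod 293).
Result is 292 ≡ −1, so (23/293) = −1.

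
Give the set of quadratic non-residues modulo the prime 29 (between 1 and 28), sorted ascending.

2 3 8 10 11 12 14 15 17 18 19 21 26 27

Square k = 1,…,14 (k and 29−k give the same square):
1²=1, 2²=4, 3²=9, 4²=16, 5²=25, 6²≡7, 7²≡20, 8²≡6, 9²≡23, 10²≡13, 11²≡5, 12²≡28, 13²≡24, 14²≡22 (mod 29).
The residues are {1, 4, 5, 6, 7, 9, 13, 16, 20, 22, 23, 24, 25, 28}; the non-residues are the remaining 14 nonzero classes.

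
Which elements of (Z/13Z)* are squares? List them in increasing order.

1 3 4 9 10 12

Square k = 1,…,6 (k and 13−k give the same square):
1²=1, 2²=4, 3²=9, 4²≡3, 5²≡12, 6²≡10 (mod 13).
So the quadratic residues mod 13 are {1, 3, 4, 9, 10, 12}.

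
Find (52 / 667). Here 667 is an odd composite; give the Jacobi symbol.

1

Pull out 2^2: since 667 ≡ 3 (mod 8), (2/667) = -1, so (2/667)^2 = +1.
Reciprocity: 13 ≡ 1 and 667 ≡ 3 (mod 4), so (13/667) = +(667/13).
Reduce top mod 13: now compute (4/13).
Pull out 2^2: since 13 ≡ 5 (mod 8), (2/13) = -1, so (2/13)^2 = +1.
Reached (1/13) = 1. Collecting the sign flips along the way, the symbol is +1.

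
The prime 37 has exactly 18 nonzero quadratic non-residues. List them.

2, 5, 6, 8, 13, 14, 15, 17, 18, 19, 20, 22, 23, 24, 29, 31, 32, 35

Square k = 1,…,18 (k and 37−k give the same square):
1²=1, 2²=4, 3²=9, 4²=16, 5²=25, 6²=36, 7²≡12, 8²≡27, 9²≡7, 10²≡26, 11²≡10, 12²≡33, 13²≡21, 14²≡11, 15²≡3, 16²≡34, 17²≡30, 18²≡28 (mod 37).
The residues are {1, 3, 4, 7, 9, 10, 11, 12, 16, 21, 25, 26, 27, 28, 30, 33, 34, 36}; the non-residues are the remaining 18 nonzero classes.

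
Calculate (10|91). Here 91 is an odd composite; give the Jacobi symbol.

Pull out 2: since 91 ≡ 3 (mod 8), (2/91) = -1.
Reciprocity: 5 ≡ 1 and 91 ≡ 3 (mod 4), so (5/91) = +(91/5).
Reduce top mod 5: now compute (1/5).
Reached (1/5) = 1. Collecting the sign flips along the way, the symbol is -1.

-1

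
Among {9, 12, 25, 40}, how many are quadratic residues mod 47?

(9/47) = +1 → QR.
(12/47) = +1 → QR.
(25/47) = +1 → QR.
(40/47) = -1 → non-residue.
Total quadratic residues among the 4: 3.

3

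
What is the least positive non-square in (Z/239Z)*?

7

(2/239) = +1, so 2 is a residue.
(3/239) = +1, so 3 is a residue.
(4/239) = +1, so 4 is a residue.
(5/239) = +1, so 5 is a residue.
(6/239) = +1, so 6 is a residue.
(7/239) = −1, so 7 is the smallest positive non-residue mod 239.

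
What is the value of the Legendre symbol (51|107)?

-1

Euler's criterion: (51/107) ≡ 51^53 (mod 107).
51^2 ≡ 33 (mod 107)
51^4 ≡ 19 (mod 107)
51^8 ≡ 40 (mod 107)
51^16 ≡ 102 (mod 107)
51^32 ≡ 25 (mod 107)
51^53 = 51^(32+16+4+1) ≡ 106 (mod 107).
Result is 106 ≡ −1, so (51/107) = −1.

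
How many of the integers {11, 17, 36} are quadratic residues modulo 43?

3

(11/43) = +1 → QR.
(17/43) = +1 → QR.
(36/43) = +1 → QR.
Total quadratic residues among the 3: 3.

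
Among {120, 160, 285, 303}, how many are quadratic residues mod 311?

(120/311) = +1 → QR.
(160/311) = +1 → QR.
(285/311) = -1 → non-residue.
(303/311) = -1 → non-residue.
Total quadratic residues among the 4: 2.

2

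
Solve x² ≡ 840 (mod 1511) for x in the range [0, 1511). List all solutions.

Since 1511 ≡ 3 (mod 4), a square root of 840 is 840^((1511+1)/4) = 840^378 mod 1511.
Repeated squaring: 840^2≡1474, 840^4≡1369, 840^8≡521, 840^16≡972, 840^32≡409, 840^64≡1071, 840^128≡192, 840^256≡600 (mod 1511).
840^378 = 840^(256+64+32+16+8+2) ≡ 734 (mod 1511).
Check: 734² = 538756 ≡ 840 (mod 1511). The two roots are 734 and 777.

734, 777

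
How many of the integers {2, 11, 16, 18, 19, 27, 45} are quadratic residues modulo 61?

(2/61) = -1 → non-residue.
(11/61) = -1 → non-residue.
(16/61) = +1 → QR.
(18/61) = -1 → non-residue.
(19/61) = +1 → QR.
(27/61) = +1 → QR.
(45/61) = +1 → QR.
Total quadratic residues among the 7: 4.

4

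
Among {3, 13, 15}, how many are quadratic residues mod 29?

(3/29) = -1 → non-residue.
(13/29) = +1 → QR.
(15/29) = -1 → non-residue.
Total quadratic residues among the 3: 1.

1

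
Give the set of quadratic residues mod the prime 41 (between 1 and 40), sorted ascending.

Square k = 1,…,20 (k and 41−k give the same square):
1²=1, 2²=4, 3²=9, 4²=16, 5²=25, 6²=36, 7²≡8, 8²≡23, 9²≡40, 10²≡18, 11²≡39, 12²≡21, 13²≡5, 14²≡32, 15²≡20, 16²≡10, 17²≡2, 18²≡37, 19²≡33, 20²≡31 (mod 41).
So the quadratic residues mod 41 are {1, 2, 4, 5, 8, 9, 10, 16, 18, 20, 21, 23, 25, 31, 32, 33, 36, 37, 39, 40}.

1,2,4,5,8,9,10,16,18,20,21,23,25,31,32,33,36,37,39,40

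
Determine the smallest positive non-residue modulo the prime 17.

3

(2/17) = +1, so 2 is a residue.
(3/17) = −1, so 3 is the smallest positive non-residue mod 17.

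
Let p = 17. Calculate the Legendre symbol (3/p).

-1

Reciprocity: 3 ≡ 3 and 17 ≡ 1 (mod 4), so (3/17) = +(17/3).
Reduce top mod 3: now compute (2/3).
Pull out 2: since 3 ≡ 3 (mod 8), (2/3) = -1.
Reached (1/3) = 1. Collecting the sign flips along the way, the symbol is -1.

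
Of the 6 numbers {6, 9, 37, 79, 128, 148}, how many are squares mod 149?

4

(6/149) = +1 → QR.
(9/149) = +1 → QR.
(37/149) = +1 → QR.
(79/149) = -1 → non-residue.
(128/149) = -1 → non-residue.
(148/149) = +1 → QR.
Total quadratic residues among the 6: 4.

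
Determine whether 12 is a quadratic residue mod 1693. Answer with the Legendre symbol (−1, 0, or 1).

1

Pull out 2^2: since 1693 ≡ 5 (mod 8), (2/1693) = -1, so (2/1693)^2 = +1.
Reciprocity: 3 ≡ 3 and 1693 ≡ 1 (mod 4), so (3/1693) = +(1693/3).
Reduce top mod 3: now compute (1/3).
Reached (1/3) = 1. Collecting the sign flips along the way, the symbol is +1.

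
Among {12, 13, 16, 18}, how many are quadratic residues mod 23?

(12/23) = +1 → QR.
(13/23) = +1 → QR.
(16/23) = +1 → QR.
(18/23) = +1 → QR.
Total quadratic residues among the 4: 4.

4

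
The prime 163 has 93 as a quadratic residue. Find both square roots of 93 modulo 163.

Since 163 ≡ 3 (mod 4), a square root of 93 is 93^((163+1)/4) = 93^41 mod 163.
Repeated squaring: 93^2≡10, 93^4≡100, 93^8≡57, 93^16≡152, 93^32≡121 (mod 163).
93^41 = 93^(32+8+1) ≡ 16 (mod 163).
Check: 16² = 256 ≡ 93 (mod 163). The two roots are 16 and 147.

16, 147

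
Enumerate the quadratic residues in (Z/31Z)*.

1 2 4 5 7 8 9 10 14 16 18 19 20 25 28

Square k = 1,…,15 (k and 31−k give the same square):
1²=1, 2²=4, 3²=9, 4²=16, 5²=25, 6²≡5, 7²≡18, 8²≡2, 9²≡19, 10²≡7, 11²≡28, 12²≡20, 13²≡14, 14²≡10, 15²≡8 (mod 31).
So the quadratic residues mod 31 are {1, 2, 4, 5, 7, 8, 9, 10, 14, 16, 18, 19, 20, 25, 28}.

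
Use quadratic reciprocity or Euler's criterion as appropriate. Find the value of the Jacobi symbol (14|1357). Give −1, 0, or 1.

Pull out 2: since 1357 ≡ 5 (mod 8), (2/1357) = -1.
Reciprocity: 7 ≡ 3 and 1357 ≡ 1 (mod 4), so (7/1357) = +(1357/7).
Reduce top mod 7: now compute (6/7).
Pull out 2: since 7 ≡ 7 (mod 8), (2/7) = +1.
Reciprocity: 3 ≡ 3 and 7 ≡ 3 (mod 4), so (3/7) = −(7/3).
Reduce top mod 3: now compute (1/3).
Reached (1/3) = 1. Collecting the sign flips along the way, the symbol is +1.

1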